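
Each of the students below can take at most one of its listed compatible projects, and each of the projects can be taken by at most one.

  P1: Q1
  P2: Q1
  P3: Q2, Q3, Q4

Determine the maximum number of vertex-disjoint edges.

Unit-capacity flow: source→left, listed edges, right→sink; max matching = max flow.
Augmenting path P1→Q1 (+1); matched 1.
Augmenting path P3→Q2 (+1); matched 2.
No augmenting path remains; maximum matching = 2.
König certificate: {P3, Q1} is a vertex cover of size 2 (every listed pair touches it), so no matching can be larger.

2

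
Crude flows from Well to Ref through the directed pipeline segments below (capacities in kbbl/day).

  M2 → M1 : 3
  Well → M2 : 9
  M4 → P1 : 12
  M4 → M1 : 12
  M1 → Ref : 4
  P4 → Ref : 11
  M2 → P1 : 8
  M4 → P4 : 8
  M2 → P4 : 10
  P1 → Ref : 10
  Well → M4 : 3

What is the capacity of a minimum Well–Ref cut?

12

Augment Well→M2→P4→Ref: bottleneck 9, flow now 9.
Augment Well→M4→P4→Ref: bottleneck 2, flow now 11.
Augment Well→M4→M1→Ref: bottleneck 1, flow now 12.
No augmenting path remains; maximum flow = 12.
By max-flow min-cut, the minimum cut capacity equals the max flow.
In the residual graph, reachable from Well: {Well}.
Min-cut edges: Well→M2 (9), Well→M4 (3); capacity 9 + 3 = 12.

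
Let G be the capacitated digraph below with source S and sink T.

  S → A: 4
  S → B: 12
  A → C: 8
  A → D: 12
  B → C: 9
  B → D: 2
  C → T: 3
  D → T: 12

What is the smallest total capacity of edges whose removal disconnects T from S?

Augment S→A→C→T: bottleneck 3, flow now 3.
Augment S→A→D→T: bottleneck 1, flow now 4.
Augment S→B→D→T: bottleneck 2, flow now 6.
Augment S→B→C→A→D→T: bottleneck 3, flow now 9. (uses reverse residual edge)
No augmenting path remains; maximum flow = 9.
By max-flow min-cut, the minimum cut capacity equals the max flow.
In the residual graph, reachable from S: {S, B, C}.
Min-cut edges: S→A (4), B→D (2), C→T (3); capacity 4 + 2 + 3 = 9.

9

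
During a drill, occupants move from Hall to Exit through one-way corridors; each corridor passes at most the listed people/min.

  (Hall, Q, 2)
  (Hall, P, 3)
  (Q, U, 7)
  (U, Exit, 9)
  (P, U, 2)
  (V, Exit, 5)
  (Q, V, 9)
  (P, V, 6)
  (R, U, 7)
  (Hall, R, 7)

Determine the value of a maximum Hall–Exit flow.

12

Augment Hall→P→U→Exit: bottleneck 2, flow now 2.
Augment Hall→P→V→Exit: bottleneck 1, flow now 3.
Augment Hall→Q→U→Exit: bottleneck 2, flow now 5.
Augment Hall→R→U→Exit: bottleneck 5, flow now 10.
Augment Hall→R→U→P→V→Exit: bottleneck 2, flow now 12. (uses reverse residual edge)
No augmenting path remains; maximum flow = 12.
In the residual graph, reachable from Hall: {Hall}.
Min-cut edges: Hall→P (3), Hall→Q (2), Hall→R (7); capacity 3 + 2 + 7 = 12.
This cut is saturated, so no flow can exceed 12.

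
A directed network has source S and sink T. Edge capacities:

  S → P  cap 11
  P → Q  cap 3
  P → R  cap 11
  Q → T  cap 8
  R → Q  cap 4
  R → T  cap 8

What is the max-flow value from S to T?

Augment S→P→Q→T: bottleneck 3, flow now 3.
Augment S→P→R→T: bottleneck 8, flow now 11.
No augmenting path remains; maximum flow = 11.
In the residual graph, reachable from S: {S}.
Min-cut edges: S→P (11); capacity 11 = 11.
This cut is saturated, so no flow can exceed 11.

11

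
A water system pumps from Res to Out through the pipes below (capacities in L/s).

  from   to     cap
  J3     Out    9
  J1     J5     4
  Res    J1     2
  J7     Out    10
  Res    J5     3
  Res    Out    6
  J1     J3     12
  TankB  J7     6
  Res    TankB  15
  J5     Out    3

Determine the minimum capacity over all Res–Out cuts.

17

Augment Res→Out: bottleneck 6, flow now 6.
Augment Res→J5→Out: bottleneck 3, flow now 9.
Augment Res→J1→J3→Out: bottleneck 2, flow now 11.
Augment Res→TankB→J7→Out: bottleneck 6, flow now 17.
No augmenting path remains; maximum flow = 17.
By max-flow min-cut, the minimum cut capacity equals the max flow.
In the residual graph, reachable from Res: {Res, TankB}.
Min-cut edges: Res→J5 (3), Res→J1 (2), Res→Out (6), TankB→J7 (6); capacity 3 + 2 + 6 + 6 = 17.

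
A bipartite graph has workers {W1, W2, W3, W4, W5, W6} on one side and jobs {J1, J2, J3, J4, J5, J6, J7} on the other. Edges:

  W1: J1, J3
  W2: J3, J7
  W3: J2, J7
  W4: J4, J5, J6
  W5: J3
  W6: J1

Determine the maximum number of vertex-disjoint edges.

Unit-capacity flow: source→left, listed edges, right→sink; max matching = max flow.
Augmenting path W1→J1 (+1); matched 1.
Augmenting path W2→J3 (+1); matched 2.
Augmenting path W3→J2 (+1); matched 3.
Augmenting path W4→J4 (+1); matched 4.
Augmenting path W5→J3→W2→J7 (+1); matched 5.
No augmenting path remains; maximum matching = 5.
König certificate: {W2, W3, W4, J1, J3} is a vertex cover of size 5 (every listed pair touches it), so no matching can be larger.

5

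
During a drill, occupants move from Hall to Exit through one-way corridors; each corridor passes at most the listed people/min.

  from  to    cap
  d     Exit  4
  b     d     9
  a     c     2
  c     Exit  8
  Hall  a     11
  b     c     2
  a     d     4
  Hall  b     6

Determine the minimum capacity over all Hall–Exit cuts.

Augment Hall→a→c→Exit: bottleneck 2, flow now 2.
Augment Hall→a→d→Exit: bottleneck 4, flow now 6.
Augment Hall→b→c→Exit: bottleneck 2, flow now 8.
No augmenting path remains; maximum flow = 8.
By max-flow min-cut, the minimum cut capacity equals the max flow.
In the residual graph, reachable from Hall: {Hall, a, b, d}.
Min-cut edges: a→c (2), b→c (2), d→Exit (4); capacity 2 + 2 + 4 = 8.

8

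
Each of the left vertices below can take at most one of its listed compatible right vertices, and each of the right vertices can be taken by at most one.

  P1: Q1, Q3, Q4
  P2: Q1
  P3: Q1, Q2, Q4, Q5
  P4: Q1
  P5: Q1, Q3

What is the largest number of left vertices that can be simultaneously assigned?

4

Unit-capacity flow: source→left, listed edges, right→sink; max matching = max flow.
Augmenting path P1→Q1 (+1); matched 1.
Augmenting path P3→Q2 (+1); matched 2.
Augmenting path P5→Q3 (+1); matched 3.
Augmenting path P2→Q1→P1→Q4 (+1); matched 4.
No augmenting path remains; maximum matching = 4.
König certificate: {P1, P3, P5, Q1} is a vertex cover of size 4 (every listed pair touches it), so no matching can be larger.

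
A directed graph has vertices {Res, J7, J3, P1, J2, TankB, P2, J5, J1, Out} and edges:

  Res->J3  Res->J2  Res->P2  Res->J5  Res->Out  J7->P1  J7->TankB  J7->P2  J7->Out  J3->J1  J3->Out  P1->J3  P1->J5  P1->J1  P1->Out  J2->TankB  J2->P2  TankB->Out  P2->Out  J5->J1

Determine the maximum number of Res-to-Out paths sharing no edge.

Assign every edge capacity 1; by Menger, the answer equals the max flow.
Path Res→Out (+1); total 1.
Path Res→J3→Out (+1); total 2.
Path Res→P2→Out (+1); total 3.
Path Res→J2→TankB→Out (+1); total 4.
No residual Res→Out path; max flow = 4.
Certifying cut of size 4: {Res→J2, Res→J3, Res→Out, Res→P2}.

4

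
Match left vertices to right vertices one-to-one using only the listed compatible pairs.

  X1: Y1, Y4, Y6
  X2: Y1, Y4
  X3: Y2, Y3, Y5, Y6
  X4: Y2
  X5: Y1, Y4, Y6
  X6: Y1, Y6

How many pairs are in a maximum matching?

Unit-capacity flow: source→left, listed edges, right→sink; max matching = max flow.
Augmenting path X1→Y1 (+1); matched 1.
Augmenting path X2→Y4 (+1); matched 2.
Augmenting path X3→Y2 (+1); matched 3.
Augmenting path X5→Y6 (+1); matched 4.
Augmenting path X4→Y2→X3→Y3 (+1); matched 5.
No augmenting path remains; maximum matching = 5.
König certificate: {X3, X4, Y1, Y4, Y6} is a vertex cover of size 5 (every listed pair touches it), so no matching can be larger.

5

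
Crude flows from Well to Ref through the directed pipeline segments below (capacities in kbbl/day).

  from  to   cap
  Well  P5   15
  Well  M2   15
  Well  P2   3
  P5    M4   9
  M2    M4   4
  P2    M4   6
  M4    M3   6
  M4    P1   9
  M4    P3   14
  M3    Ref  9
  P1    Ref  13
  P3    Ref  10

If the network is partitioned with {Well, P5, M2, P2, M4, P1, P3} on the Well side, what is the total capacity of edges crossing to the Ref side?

Edges leaving {Well, P5, M2, P2, M4, P1, P3}: M4→M3 (6), P1→Ref (13), P3→Ref (10).
Cut capacity = 6 + 13 + 10 = 29.

29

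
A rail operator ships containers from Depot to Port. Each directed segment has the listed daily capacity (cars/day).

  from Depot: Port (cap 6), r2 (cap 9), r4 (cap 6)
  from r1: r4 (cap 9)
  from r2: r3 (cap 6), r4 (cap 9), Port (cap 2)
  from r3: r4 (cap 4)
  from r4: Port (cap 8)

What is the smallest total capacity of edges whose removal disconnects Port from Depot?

Augment Depot→Port: bottleneck 6, flow now 6.
Augment Depot→r2→Port: bottleneck 2, flow now 8.
Augment Depot→r4→Port: bottleneck 6, flow now 14.
Augment Depot→r2→r4→Port: bottleneck 2, flow now 16.
No augmenting path remains; maximum flow = 16.
By max-flow min-cut, the minimum cut capacity equals the max flow.
In the residual graph, reachable from Depot: {Depot, r2, r3, r4}.
Min-cut edges: Depot→Port (6), r2→Port (2), r4→Port (8); capacity 6 + 2 + 8 = 16.

16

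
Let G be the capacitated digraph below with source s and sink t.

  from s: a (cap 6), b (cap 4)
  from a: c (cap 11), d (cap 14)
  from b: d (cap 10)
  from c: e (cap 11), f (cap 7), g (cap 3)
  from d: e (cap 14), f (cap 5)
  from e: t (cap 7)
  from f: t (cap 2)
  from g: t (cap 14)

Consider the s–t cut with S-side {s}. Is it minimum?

Yes — it is a minimum cut (capacity 10).

Given cut capacity: 6 + 4 = 10.
Augment s→a→c→e→t: bottleneck 6, flow now 6.
Augment s→b→d→e→t: bottleneck 1, flow now 7.
Augment s→b→d→f→t: bottleneck 2, flow now 9.
Augment s→b→d→e→c→g→t: bottleneck 1, flow now 10. (uses reverse residual edge)
No augmenting path remains; maximum flow = 10.
Cut capacity 10 equals the max flow, so it is a minimum cut.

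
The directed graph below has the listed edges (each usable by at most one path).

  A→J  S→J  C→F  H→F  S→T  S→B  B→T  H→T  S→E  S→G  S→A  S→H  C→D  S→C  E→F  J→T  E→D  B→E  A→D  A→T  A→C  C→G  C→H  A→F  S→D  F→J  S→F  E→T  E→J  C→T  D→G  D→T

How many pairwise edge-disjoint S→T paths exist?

Assign every edge capacity 1; by Menger, the answer equals the max flow.
Path S→T (+1); total 1.
Path S→A→T (+1); total 2.
Path S→B→T (+1); total 3.
Path S→C→T (+1); total 4.
Path S→D→T (+1); total 5.
Path S→E→T (+1); total 6.
Path S→H→T (+1); total 7.
Path S→J→T (+1); total 8.
No residual S→T path; max flow = 8.
Certifying cut of size 8: {J→T, S→A, S→B, S→C, S→D, S→E, S→H, S→T}.

8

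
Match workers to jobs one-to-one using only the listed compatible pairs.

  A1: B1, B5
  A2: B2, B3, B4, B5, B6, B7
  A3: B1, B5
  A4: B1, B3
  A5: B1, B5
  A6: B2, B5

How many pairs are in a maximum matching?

Unit-capacity flow: source→left, listed edges, right→sink; max matching = max flow.
Augmenting path A1→B1 (+1); matched 1.
Augmenting path A2→B2 (+1); matched 2.
Augmenting path A3→B5 (+1); matched 3.
Augmenting path A4→B3 (+1); matched 4.
Augmenting path A6→B2→A2→B4 (+1); matched 5.
No augmenting path remains; maximum matching = 5.
König certificate: {A2, A4, A6, B1, B5} is a vertex cover of size 5 (every listed pair touches it), so no matching can be larger.

5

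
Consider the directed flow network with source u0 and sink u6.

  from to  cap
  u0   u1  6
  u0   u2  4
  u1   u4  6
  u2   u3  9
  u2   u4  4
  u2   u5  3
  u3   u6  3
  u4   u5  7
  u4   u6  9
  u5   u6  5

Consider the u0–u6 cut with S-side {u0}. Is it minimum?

Given cut capacity: 6 + 4 = 10.
Augment u0→u1→u4→u6: bottleneck 6, flow now 6.
Augment u0→u2→u3→u6: bottleneck 3, flow now 9.
Augment u0→u2→u4→u6: bottleneck 1, flow now 10.
No augmenting path remains; maximum flow = 10.
Cut capacity 10 equals the max flow, so it is a minimum cut.

Yes — it is a minimum cut (capacity 10).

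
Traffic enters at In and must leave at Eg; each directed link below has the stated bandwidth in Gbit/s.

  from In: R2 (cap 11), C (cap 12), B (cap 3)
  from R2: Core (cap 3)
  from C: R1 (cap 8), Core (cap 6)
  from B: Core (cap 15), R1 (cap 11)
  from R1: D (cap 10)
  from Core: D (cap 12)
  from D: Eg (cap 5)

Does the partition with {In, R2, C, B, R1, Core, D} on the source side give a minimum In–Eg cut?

Given cut capacity: 5 = 5.
Augment In→R2→Core→D→Eg: bottleneck 3, flow now 3.
Augment In→C→R1→D→Eg: bottleneck 2, flow now 5.
No augmenting path remains; maximum flow = 5.
Cut capacity 5 equals the max flow, so it is a minimum cut.

Yes — it is a minimum cut (capacity 5).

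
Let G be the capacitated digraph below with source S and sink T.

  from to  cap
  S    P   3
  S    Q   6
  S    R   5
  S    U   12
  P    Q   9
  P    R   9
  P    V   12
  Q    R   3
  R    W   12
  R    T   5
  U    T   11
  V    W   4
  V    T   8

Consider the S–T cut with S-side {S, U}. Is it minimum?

Given cut capacity: 3 + 6 + 5 + 11 = 25.
Augment S→R→T: bottleneck 5, flow now 5.
Augment S→U→T: bottleneck 11, flow now 16.
Augment S→P→V→T: bottleneck 3, flow now 19.
No augmenting path remains; maximum flow = 19.
In the residual graph, reachable from S: {S, Q, R, U, W}.
Min-cut edges: S→P (3), R→T (5), U→T (11); capacity 3 + 5 + 11 = 19.
Cut capacity 25 exceeds the max flow 19, so it is not minimum.

No — its capacity is 25, but the minimum cut has capacity 19.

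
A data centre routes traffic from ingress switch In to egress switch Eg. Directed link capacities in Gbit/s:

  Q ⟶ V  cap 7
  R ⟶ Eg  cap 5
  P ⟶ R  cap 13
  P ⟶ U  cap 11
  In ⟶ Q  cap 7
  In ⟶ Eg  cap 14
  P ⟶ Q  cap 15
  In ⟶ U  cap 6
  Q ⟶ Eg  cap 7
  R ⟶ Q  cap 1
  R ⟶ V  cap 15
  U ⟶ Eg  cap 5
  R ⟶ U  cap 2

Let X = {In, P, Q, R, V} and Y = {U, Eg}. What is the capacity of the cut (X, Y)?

Edges leaving {In, P, Q, R, V}: In→U (6), In→Eg (14), P→U (11), Q→Eg (7), R→U (2), R→Eg (5).
Cut capacity = 6 + 14 + 11 + 7 + 2 + 5 = 45.

45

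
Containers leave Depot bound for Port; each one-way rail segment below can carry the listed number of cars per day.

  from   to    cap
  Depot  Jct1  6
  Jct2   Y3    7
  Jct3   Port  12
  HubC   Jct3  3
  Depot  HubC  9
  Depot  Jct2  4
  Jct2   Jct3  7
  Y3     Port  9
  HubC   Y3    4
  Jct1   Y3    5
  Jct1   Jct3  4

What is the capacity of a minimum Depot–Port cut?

Augment Depot→Jct1→Jct3→Port: bottleneck 4, flow now 4.
Augment Depot→Jct1→Y3→Port: bottleneck 2, flow now 6.
Augment Depot→HubC→Jct3→Port: bottleneck 3, flow now 9.
Augment Depot→HubC→Y3→Port: bottleneck 4, flow now 13.
Augment Depot→Jct2→Jct3→Port: bottleneck 4, flow now 17.
No augmenting path remains; maximum flow = 17.
By max-flow min-cut, the minimum cut capacity equals the max flow.
In the residual graph, reachable from Depot: {Depot, HubC}.
Min-cut edges: Depot→Jct1 (6), Depot→Jct2 (4), HubC→Jct3 (3), HubC→Y3 (4); capacity 6 + 4 + 3 + 4 = 17.

17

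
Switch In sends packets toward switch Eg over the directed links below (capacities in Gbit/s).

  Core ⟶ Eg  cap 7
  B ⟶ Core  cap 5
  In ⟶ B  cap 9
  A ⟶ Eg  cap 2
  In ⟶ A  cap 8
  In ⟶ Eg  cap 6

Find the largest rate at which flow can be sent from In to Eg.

13

Augment In→Eg: bottleneck 6, flow now 6.
Augment In→A→Eg: bottleneck 2, flow now 8.
Augment In→B→Core→Eg: bottleneck 5, flow now 13.
No augmenting path remains; maximum flow = 13.
In the residual graph, reachable from In: {In, B, A}.
Min-cut edges: In→Eg (6), B→Core (5), A→Eg (2); capacity 6 + 5 + 2 = 13.
This cut is saturated, so no flow can exceed 13.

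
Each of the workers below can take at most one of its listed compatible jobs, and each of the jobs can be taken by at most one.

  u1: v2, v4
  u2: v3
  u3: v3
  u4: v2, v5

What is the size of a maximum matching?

Unit-capacity flow: source→left, listed edges, right→sink; max matching = max flow.
Augmenting path u1→v2 (+1); matched 1.
Augmenting path u2→v3 (+1); matched 2.
Augmenting path u4→v5 (+1); matched 3.
No augmenting path remains; maximum matching = 3.
König certificate: {u1, u4, v3} is a vertex cover of size 3 (every listed pair touches it), so no matching can be larger.

3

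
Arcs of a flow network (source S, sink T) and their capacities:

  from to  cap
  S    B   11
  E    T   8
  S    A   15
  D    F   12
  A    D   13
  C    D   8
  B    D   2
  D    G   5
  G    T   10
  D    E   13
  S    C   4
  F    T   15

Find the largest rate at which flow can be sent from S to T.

19

Augment S→A→D→E→T: bottleneck 8, flow now 8.
Augment S→A→D→F→T: bottleneck 5, flow now 13.
Augment S→B→D→F→T: bottleneck 2, flow now 15.
Augment S→C→D→F→T: bottleneck 4, flow now 19.
No augmenting path remains; maximum flow = 19.
In the residual graph, reachable from S: {S, A, B}.
Min-cut edges: S→C (4), A→D (13), B→D (2); capacity 4 + 13 + 2 = 19.
This cut is saturated, so no flow can exceed 19.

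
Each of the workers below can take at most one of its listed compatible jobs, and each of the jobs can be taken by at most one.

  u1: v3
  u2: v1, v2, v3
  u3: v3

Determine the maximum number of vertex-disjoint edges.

Unit-capacity flow: source→left, listed edges, right→sink; max matching = max flow.
Augmenting path u1→v3 (+1); matched 1.
Augmenting path u2→v1 (+1); matched 2.
No augmenting path remains; maximum matching = 2.
König certificate: {u2, v3} is a vertex cover of size 2 (every listed pair touches it), so no matching can be larger.

2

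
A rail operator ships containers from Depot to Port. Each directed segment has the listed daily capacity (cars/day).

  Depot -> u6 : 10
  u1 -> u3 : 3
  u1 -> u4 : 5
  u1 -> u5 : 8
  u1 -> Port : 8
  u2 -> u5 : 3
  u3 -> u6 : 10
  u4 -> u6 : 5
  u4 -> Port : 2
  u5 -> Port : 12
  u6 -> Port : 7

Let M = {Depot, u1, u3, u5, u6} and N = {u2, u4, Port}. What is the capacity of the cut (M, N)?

32

Edges leaving {Depot, u1, u3, u5, u6}: u1→u4 (5), u1→Port (8), u5→Port (12), u6→Port (7).
Cut capacity = 5 + 8 + 12 + 7 = 32.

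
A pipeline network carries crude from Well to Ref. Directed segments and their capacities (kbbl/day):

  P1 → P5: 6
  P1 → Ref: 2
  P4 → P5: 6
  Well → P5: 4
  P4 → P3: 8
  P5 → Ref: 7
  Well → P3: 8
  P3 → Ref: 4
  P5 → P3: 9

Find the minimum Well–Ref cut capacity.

Augment Well→P5→Ref: bottleneck 4, flow now 4.
Augment Well→P3→Ref: bottleneck 4, flow now 8.
No augmenting path remains; maximum flow = 8.
By max-flow min-cut, the minimum cut capacity equals the max flow.
In the residual graph, reachable from Well: {Well, P3}.
Min-cut edges: Well→P5 (4), P3→Ref (4); capacity 4 + 4 = 8.

8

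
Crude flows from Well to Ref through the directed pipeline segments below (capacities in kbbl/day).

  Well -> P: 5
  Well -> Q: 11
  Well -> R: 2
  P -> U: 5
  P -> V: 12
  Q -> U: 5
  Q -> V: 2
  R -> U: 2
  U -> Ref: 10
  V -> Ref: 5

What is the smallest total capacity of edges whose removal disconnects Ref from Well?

Augment Well→P→U→Ref: bottleneck 5, flow now 5.
Augment Well→Q→U→Ref: bottleneck 5, flow now 10.
Augment Well→Q→V→Ref: bottleneck 2, flow now 12.
Augment Well→R→U→P→V→Ref: bottleneck 2, flow now 14. (uses reverse residual edge)
No augmenting path remains; maximum flow = 14.
By max-flow min-cut, the minimum cut capacity equals the max flow.
In the residual graph, reachable from Well: {Well, Q}.
Min-cut edges: Well→P (5), Well→R (2), Q→U (5), Q→V (2); capacity 5 + 2 + 5 + 2 = 14.

14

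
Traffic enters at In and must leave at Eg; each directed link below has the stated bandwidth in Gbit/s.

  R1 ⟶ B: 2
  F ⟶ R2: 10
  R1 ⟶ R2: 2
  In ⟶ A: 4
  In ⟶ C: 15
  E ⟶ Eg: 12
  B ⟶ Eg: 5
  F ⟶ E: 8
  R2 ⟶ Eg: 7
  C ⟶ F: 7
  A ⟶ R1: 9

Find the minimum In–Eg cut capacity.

Augment In→A→R1→R2→Eg: bottleneck 2, flow now 2.
Augment In→A→R1→B→Eg: bottleneck 2, flow now 4.
Augment In→C→F→R2→Eg: bottleneck 5, flow now 9.
Augment In→C→F→E→Eg: bottleneck 2, flow now 11.
No augmenting path remains; maximum flow = 11.
By max-flow min-cut, the minimum cut capacity equals the max flow.
In the residual graph, reachable from In: {In, C}.
Min-cut edges: In→A (4), C→F (7); capacity 4 + 7 = 11.

11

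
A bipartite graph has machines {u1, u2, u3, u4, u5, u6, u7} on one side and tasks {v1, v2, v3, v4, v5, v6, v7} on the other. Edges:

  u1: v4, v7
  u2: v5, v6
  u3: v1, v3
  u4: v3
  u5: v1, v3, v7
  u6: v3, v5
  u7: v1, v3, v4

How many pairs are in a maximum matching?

6

Unit-capacity flow: source→left, listed edges, right→sink; max matching = max flow.
Augmenting path u1→v4 (+1); matched 1.
Augmenting path u2→v5 (+1); matched 2.
Augmenting path u3→v1 (+1); matched 3.
Augmenting path u4→v3 (+1); matched 4.
Augmenting path u5→v7 (+1); matched 5.
Augmenting path u6→v5→u2→v6 (+1); matched 6.
No augmenting path remains; maximum matching = 6.
König certificate: {u2, u6, v1, v3, v4, v7} is a vertex cover of size 6 (every listed pair touches it), so no matching can be larger.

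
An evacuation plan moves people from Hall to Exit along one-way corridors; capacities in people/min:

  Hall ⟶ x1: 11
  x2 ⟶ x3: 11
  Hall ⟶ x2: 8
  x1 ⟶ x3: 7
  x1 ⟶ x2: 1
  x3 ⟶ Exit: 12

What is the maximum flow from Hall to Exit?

12

Augment Hall→x1→x3→Exit: bottleneck 7, flow now 7.
Augment Hall→x2→x3→Exit: bottleneck 5, flow now 12.
No augmenting path remains; maximum flow = 12.
In the residual graph, reachable from Hall: {Hall, x1, x2, x3}.
Min-cut edges: x3→Exit (12); capacity 12 = 12.
This cut is saturated, so no flow can exceed 12.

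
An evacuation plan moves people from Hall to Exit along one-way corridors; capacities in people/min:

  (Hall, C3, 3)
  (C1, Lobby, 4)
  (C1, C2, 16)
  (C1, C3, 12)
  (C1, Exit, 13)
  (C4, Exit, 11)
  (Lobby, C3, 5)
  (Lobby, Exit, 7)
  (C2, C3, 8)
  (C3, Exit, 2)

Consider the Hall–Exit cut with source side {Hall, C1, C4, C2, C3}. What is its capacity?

Edges leaving {Hall, C1, C4, C2, C3}: C1→Lobby (4), C1→Exit (13), C4→Exit (11), C3→Exit (2).
Cut capacity = 4 + 13 + 11 + 2 = 30.

30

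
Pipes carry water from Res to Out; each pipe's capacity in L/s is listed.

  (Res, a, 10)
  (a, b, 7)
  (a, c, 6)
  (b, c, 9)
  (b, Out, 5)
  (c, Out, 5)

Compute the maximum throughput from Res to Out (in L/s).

10

Augment Res→a→b→Out: bottleneck 5, flow now 5.
Augment Res→a→c→Out: bottleneck 5, flow now 10.
No augmenting path remains; maximum flow = 10.
In the residual graph, reachable from Res: {Res}.
Min-cut edges: Res→a (10); capacity 10 = 10.
This cut is saturated, so no flow can exceed 10.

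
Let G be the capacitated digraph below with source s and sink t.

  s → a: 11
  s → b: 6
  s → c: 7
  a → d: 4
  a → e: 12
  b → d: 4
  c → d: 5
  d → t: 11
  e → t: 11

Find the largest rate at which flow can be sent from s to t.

20

Augment s→a→d→t: bottleneck 4, flow now 4.
Augment s→a→e→t: bottleneck 7, flow now 11.
Augment s→b→d→t: bottleneck 4, flow now 15.
Augment s→c→d→t: bottleneck 3, flow now 18.
Augment s→c→d→a→e→t: bottleneck 2, flow now 20. (uses reverse residual edge)
No augmenting path remains; maximum flow = 20.
In the residual graph, reachable from s: {s, b, c}.
Min-cut edges: s→a (11), b→d (4), c→d (5); capacity 11 + 4 + 5 = 20.
This cut is saturated, so no flow can exceed 20.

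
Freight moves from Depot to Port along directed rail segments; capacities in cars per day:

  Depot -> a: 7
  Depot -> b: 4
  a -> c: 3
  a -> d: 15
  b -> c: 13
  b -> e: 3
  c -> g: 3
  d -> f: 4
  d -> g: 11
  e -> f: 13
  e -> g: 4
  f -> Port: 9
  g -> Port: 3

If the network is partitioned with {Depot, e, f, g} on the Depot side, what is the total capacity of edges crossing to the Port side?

23

Edges leaving {Depot, e, f, g}: Depot→a (7), Depot→b (4), f→Port (9), g→Port (3).
Cut capacity = 7 + 4 + 9 + 3 = 23.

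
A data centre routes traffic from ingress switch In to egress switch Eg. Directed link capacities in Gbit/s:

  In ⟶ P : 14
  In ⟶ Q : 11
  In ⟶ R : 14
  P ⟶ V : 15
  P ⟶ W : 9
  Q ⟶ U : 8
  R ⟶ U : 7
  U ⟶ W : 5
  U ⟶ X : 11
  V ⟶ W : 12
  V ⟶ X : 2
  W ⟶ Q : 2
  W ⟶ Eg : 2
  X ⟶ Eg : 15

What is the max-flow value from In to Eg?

Augment In→P→W→Eg: bottleneck 2, flow now 2.
Augment In→P→V→X→Eg: bottleneck 2, flow now 4.
Augment In→Q→U→X→Eg: bottleneck 8, flow now 12.
Augment In→R→U→X→Eg: bottleneck 3, flow now 15.
No augmenting path remains; maximum flow = 15.
In the residual graph, reachable from In: {In, P, Q, R, U, V, W}.
Min-cut edges: U→X (11), V→X (2), W→Eg (2); capacity 11 + 2 + 2 = 15.
This cut is saturated, so no flow can exceed 15.

15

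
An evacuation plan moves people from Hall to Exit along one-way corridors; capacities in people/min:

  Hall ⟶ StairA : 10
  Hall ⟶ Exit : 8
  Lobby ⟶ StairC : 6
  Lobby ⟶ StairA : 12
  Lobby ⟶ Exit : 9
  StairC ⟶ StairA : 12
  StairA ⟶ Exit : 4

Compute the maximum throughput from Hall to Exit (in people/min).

Augment Hall→Exit: bottleneck 8, flow now 8.
Augment Hall→StairA→Exit: bottleneck 4, flow now 12.
No augmenting path remains; maximum flow = 12.
In the residual graph, reachable from Hall: {Hall, StairA}.
Min-cut edges: Hall→Exit (8), StairA→Exit (4); capacity 8 + 4 = 12.
This cut is saturated, so no flow can exceed 12.

12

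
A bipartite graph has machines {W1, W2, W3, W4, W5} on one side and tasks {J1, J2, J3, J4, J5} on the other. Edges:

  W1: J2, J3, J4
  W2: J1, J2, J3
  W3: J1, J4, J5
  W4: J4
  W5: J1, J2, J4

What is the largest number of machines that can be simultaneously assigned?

5

Unit-capacity flow: source→left, listed edges, right→sink; max matching = max flow.
Augmenting path W1→J2 (+1); matched 1.
Augmenting path W2→J1 (+1); matched 2.
Augmenting path W3→J4 (+1); matched 3.
Augmenting path W4→J4→W3→J5 (+1); matched 4.
Augmenting path W5→J1→W2→J3 (+1); matched 5.
No augmenting path remains; maximum matching = 5.
König certificate: {W1, W2, W3, W4, W5} is a vertex cover of size 5 (every listed pair touches it), so no matching can be larger.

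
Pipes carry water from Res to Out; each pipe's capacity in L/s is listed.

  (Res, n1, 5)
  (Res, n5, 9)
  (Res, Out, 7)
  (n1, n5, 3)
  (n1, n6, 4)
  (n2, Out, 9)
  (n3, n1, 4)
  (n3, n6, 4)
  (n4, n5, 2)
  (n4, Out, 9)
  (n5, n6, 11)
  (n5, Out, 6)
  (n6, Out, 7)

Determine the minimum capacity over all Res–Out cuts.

20

Augment Res→Out: bottleneck 7, flow now 7.
Augment Res→n5→Out: bottleneck 6, flow now 13.
Augment Res→n1→n6→Out: bottleneck 4, flow now 17.
Augment Res→n5→n6→Out: bottleneck 3, flow now 20.
No augmenting path remains; maximum flow = 20.
By max-flow min-cut, the minimum cut capacity equals the max flow.
In the residual graph, reachable from Res: {Res, n1, n5, n6}.
Min-cut edges: Res→Out (7), n5→Out (6), n6→Out (7); capacity 7 + 6 + 7 = 20.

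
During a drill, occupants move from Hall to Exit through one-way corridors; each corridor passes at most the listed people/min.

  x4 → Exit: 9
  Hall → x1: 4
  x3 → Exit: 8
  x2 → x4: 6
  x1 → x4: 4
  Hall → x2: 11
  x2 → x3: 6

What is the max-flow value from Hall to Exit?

15

Augment Hall→x1→x4→Exit: bottleneck 4, flow now 4.
Augment Hall→x2→x3→Exit: bottleneck 6, flow now 10.
Augment Hall→x2→x4→Exit: bottleneck 5, flow now 15.
No augmenting path remains; maximum flow = 15.
In the residual graph, reachable from Hall: {Hall}.
Min-cut edges: Hall→x1 (4), Hall→x2 (11); capacity 4 + 11 = 15.
This cut is saturated, so no flow can exceed 15.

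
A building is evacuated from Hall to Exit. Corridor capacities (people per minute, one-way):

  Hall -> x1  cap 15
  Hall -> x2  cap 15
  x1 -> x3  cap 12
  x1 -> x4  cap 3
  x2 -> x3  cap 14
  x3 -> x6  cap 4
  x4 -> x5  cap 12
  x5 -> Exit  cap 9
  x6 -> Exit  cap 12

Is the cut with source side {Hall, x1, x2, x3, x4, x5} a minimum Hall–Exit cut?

No — its capacity is 13, but the minimum cut has capacity 7.

Given cut capacity: 4 + 9 = 13.
Augment Hall→x1→x3→x6→Exit: bottleneck 4, flow now 4.
Augment Hall→x1→x4→x5→Exit: bottleneck 3, flow now 7.
No augmenting path remains; maximum flow = 7.
In the residual graph, reachable from Hall: {Hall, x1, x2, x3}.
Min-cut edges: x1→x4 (3), x3→x6 (4); capacity 3 + 4 = 7.
Cut capacity 13 exceeds the max flow 7, so it is not minimum.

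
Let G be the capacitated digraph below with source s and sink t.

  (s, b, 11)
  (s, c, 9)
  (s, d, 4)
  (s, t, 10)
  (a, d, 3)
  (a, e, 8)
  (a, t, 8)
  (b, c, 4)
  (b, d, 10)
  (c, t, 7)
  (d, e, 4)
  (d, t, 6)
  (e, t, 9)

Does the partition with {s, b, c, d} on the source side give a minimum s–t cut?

Given cut capacity: 10 + 7 + 4 + 6 = 27.
Augment s→t: bottleneck 10, flow now 10.
Augment s→c→t: bottleneck 7, flow now 17.
Augment s→d→t: bottleneck 4, flow now 21.
Augment s→b→d→t: bottleneck 2, flow now 23.
Augment s→b→d→e→t: bottleneck 4, flow now 27.
No augmenting path remains; maximum flow = 27.
Cut capacity 27 equals the max flow, so it is a minimum cut.

Yes — it is a minimum cut (capacity 27).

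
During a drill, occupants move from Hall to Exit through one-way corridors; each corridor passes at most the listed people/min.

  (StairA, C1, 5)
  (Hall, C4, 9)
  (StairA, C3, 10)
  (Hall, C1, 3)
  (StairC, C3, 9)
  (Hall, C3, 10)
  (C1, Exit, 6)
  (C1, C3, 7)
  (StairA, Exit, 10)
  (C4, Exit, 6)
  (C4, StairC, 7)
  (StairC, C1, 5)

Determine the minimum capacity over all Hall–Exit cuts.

Augment Hall→C4→Exit: bottleneck 6, flow now 6.
Augment Hall→C1→Exit: bottleneck 3, flow now 9.
Augment Hall→C4→StairC→C1→Exit: bottleneck 3, flow now 12.
No augmenting path remains; maximum flow = 12.
By max-flow min-cut, the minimum cut capacity equals the max flow.
In the residual graph, reachable from Hall: {Hall, C3}.
Min-cut edges: Hall→C4 (9), Hall→C1 (3); capacity 9 + 3 = 12.

12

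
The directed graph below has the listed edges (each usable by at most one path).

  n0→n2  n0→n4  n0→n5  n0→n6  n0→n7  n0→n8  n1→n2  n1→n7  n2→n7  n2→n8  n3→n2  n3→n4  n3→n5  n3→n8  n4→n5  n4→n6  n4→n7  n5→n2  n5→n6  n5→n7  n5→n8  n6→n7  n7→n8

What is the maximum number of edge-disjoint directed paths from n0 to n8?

Assign every edge capacity 1; by Menger, the answer equals the max flow.
Path n0→n8 (+1); total 1.
Path n0→n2→n8 (+1); total 2.
Path n0→n5→n8 (+1); total 3.
Path n0→n7→n8 (+1); total 4.
No residual n0→n8 path; max flow = 4.
Certifying cut of size 4: {n0→n8, n2→n8, n5→n8, n7→n8}.

4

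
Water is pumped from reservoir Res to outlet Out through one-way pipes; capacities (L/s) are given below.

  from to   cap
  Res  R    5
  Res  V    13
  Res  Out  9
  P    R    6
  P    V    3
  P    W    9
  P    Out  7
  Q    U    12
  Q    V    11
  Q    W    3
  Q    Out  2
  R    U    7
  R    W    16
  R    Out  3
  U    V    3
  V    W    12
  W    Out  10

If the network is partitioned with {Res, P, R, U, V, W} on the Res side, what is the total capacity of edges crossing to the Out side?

29

Edges leaving {Res, P, R, U, V, W}: Res→Out (9), P→Out (7), R→Out (3), W→Out (10).
Cut capacity = 9 + 7 + 3 + 10 = 29.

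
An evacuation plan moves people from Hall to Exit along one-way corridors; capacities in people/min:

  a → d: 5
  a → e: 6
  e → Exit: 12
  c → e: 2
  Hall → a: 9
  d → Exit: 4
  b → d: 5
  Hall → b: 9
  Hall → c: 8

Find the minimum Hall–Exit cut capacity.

12

Augment Hall→a→d→Exit: bottleneck 4, flow now 4.
Augment Hall→a→e→Exit: bottleneck 5, flow now 9.
Augment Hall→c→e→Exit: bottleneck 2, flow now 11.
Augment Hall→b→d→a→e→Exit: bottleneck 1, flow now 12. (uses reverse residual edge)
No augmenting path remains; maximum flow = 12.
By max-flow min-cut, the minimum cut capacity equals the max flow.
In the residual graph, reachable from Hall: {Hall, a, b, c, d}.
Min-cut edges: a→e (6), c→e (2), d→Exit (4); capacity 6 + 2 + 4 = 12.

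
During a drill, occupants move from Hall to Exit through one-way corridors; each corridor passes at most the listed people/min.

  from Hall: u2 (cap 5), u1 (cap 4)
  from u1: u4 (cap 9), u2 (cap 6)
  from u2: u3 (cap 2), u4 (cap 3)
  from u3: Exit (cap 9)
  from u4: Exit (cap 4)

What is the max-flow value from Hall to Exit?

6

Augment Hall→u1→u4→Exit: bottleneck 4, flow now 4.
Augment Hall→u2→u3→Exit: bottleneck 2, flow now 6.
No augmenting path remains; maximum flow = 6.
In the residual graph, reachable from Hall: {Hall, u1, u2, u4}.
Min-cut edges: u2→u3 (2), u4→Exit (4); capacity 2 + 4 = 6.
This cut is saturated, so no flow can exceed 6.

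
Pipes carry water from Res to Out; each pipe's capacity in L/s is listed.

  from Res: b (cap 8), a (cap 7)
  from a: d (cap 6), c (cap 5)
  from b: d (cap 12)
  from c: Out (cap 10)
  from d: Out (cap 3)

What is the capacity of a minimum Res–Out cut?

Augment Res→a→c→Out: bottleneck 5, flow now 5.
Augment Res→a→d→Out: bottleneck 2, flow now 7.
Augment Res→b→d→Out: bottleneck 1, flow now 8.
No augmenting path remains; maximum flow = 8.
By max-flow min-cut, the minimum cut capacity equals the max flow.
In the residual graph, reachable from Res: {Res, a, b, d}.
Min-cut edges: a→c (5), d→Out (3); capacity 5 + 3 = 8.

8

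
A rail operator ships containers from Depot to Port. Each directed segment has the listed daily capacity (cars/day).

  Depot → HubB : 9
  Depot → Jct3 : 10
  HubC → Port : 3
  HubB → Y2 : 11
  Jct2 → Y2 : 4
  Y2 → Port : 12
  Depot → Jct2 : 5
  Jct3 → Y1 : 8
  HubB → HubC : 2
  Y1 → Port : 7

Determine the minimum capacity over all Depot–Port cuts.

20

Augment Depot→Jct2→Y2→Port: bottleneck 4, flow now 4.
Augment Depot→Jct3→Y1→Port: bottleneck 7, flow now 11.
Augment Depot→HubB→Y2→Port: bottleneck 8, flow now 19.
Augment Depot→HubB→HubC→Port: bottleneck 1, flow now 20.
No augmenting path remains; maximum flow = 20.
By max-flow min-cut, the minimum cut capacity equals the max flow.
In the residual graph, reachable from Depot: {Depot, Jct2, Jct3, Y1}.
Min-cut edges: Depot→HubB (9), Jct2→Y2 (4), Y1→Port (7); capacity 9 + 4 + 7 = 20.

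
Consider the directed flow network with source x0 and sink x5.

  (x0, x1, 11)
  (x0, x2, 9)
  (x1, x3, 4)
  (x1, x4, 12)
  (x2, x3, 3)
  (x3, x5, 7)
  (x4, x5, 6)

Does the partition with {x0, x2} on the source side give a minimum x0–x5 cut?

No — its capacity is 14, but the minimum cut has capacity 13.

Given cut capacity: 11 + 3 = 14.
Augment x0→x1→x3→x5: bottleneck 4, flow now 4.
Augment x0→x1→x4→x5: bottleneck 6, flow now 10.
Augment x0→x2→x3→x5: bottleneck 3, flow now 13.
No augmenting path remains; maximum flow = 13.
In the residual graph, reachable from x0: {x0, x1, x2, x4}.
Min-cut edges: x1→x3 (4), x2→x3 (3), x4→x5 (6); capacity 4 + 3 + 6 = 13.
Cut capacity 14 exceeds the max flow 13, so it is not minimum.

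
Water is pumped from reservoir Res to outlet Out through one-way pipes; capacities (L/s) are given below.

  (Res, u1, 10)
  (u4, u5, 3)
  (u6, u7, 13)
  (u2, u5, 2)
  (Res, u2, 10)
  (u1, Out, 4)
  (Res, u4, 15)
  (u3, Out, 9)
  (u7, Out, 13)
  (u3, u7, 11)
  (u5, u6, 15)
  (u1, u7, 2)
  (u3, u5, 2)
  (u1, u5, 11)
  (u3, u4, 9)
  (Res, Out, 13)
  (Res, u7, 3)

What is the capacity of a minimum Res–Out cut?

30

Augment Res→Out: bottleneck 13, flow now 13.
Augment Res→u1→Out: bottleneck 4, flow now 17.
Augment Res→u7→Out: bottleneck 3, flow now 20.
Augment Res→u1→u7→Out: bottleneck 2, flow now 22.
Augment Res→u1→u5→u6→u7→Out: bottleneck 4, flow now 26.
Augment Res→u2→u5→u6→u7→Out: bottleneck 2, flow now 28.
Augment Res→u4→u5→u6→u7→Out: bottleneck 2, flow now 30.
No augmenting path remains; maximum flow = 30.
By max-flow min-cut, the minimum cut capacity equals the max flow.
In the residual graph, reachable from Res: {Res, u1, u2, u4, u5, u6, u7}.
Min-cut edges: Res→Out (13), u1→Out (4), u7→Out (13); capacity 13 + 4 + 13 = 30.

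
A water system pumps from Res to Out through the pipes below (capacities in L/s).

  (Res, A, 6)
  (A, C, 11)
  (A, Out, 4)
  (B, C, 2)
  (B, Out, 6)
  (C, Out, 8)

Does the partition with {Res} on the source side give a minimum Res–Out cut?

Yes — it is a minimum cut (capacity 6).

Given cut capacity: 6 = 6.
Augment Res→A→Out: bottleneck 4, flow now 4.
Augment Res→A→C→Out: bottleneck 2, flow now 6.
No augmenting path remains; maximum flow = 6.
Cut capacity 6 equals the max flow, so it is a minimum cut.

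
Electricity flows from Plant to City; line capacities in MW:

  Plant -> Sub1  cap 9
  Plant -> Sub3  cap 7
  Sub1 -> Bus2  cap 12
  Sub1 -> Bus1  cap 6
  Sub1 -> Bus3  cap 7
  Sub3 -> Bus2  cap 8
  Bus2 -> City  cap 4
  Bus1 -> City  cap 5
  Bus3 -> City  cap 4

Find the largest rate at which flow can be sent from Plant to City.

13

Augment Plant→Sub1→Bus2→City: bottleneck 4, flow now 4.
Augment Plant→Sub1→Bus1→City: bottleneck 5, flow now 9.
Augment Plant→Sub3→Bus2→Sub1→Bus3→City: bottleneck 4, flow now 13. (uses reverse residual edge)
No augmenting path remains; maximum flow = 13.
In the residual graph, reachable from Plant: {Plant, Sub3, Bus2}.
Min-cut edges: Plant→Sub1 (9), Bus2→City (4); capacity 9 + 4 = 13.
This cut is saturated, so no flow can exceed 13.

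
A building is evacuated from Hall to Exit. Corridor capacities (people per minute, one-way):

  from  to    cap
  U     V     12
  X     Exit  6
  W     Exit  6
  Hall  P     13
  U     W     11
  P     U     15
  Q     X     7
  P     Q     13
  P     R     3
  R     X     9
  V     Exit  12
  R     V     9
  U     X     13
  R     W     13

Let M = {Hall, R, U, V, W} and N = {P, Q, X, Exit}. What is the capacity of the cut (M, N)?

Edges leaving {Hall, R, U, V, W}: Hall→P (13), R→X (9), U→X (13), V→Exit (12), W→Exit (6).
Cut capacity = 13 + 9 + 13 + 12 + 6 = 53.

53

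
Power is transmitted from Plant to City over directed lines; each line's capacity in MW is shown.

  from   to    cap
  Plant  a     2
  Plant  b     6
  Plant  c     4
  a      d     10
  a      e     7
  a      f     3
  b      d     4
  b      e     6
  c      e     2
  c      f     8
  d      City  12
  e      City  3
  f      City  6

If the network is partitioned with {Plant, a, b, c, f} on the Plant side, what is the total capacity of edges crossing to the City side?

35

Edges leaving {Plant, a, b, c, f}: a→d (10), a→e (7), b→d (4), b→e (6), c→e (2), f→City (6).
Cut capacity = 10 + 7 + 4 + 6 + 2 + 6 = 35.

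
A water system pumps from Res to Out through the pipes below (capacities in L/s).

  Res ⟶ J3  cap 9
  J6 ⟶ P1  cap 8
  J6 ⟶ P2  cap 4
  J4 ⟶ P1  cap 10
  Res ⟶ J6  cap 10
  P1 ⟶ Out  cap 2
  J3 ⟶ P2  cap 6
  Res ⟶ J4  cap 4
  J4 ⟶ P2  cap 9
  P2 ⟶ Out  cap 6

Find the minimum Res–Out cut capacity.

8

Augment Res→J4→P2→Out: bottleneck 4, flow now 4.
Augment Res→J6→P2→Out: bottleneck 2, flow now 6.
Augment Res→J6→P1→Out: bottleneck 2, flow now 8.
No augmenting path remains; maximum flow = 8.
By max-flow min-cut, the minimum cut capacity equals the max flow.
In the residual graph, reachable from Res: {Res, J4, J6, J3, P2, P1}.
Min-cut edges: P2→Out (6), P1→Out (2); capacity 6 + 2 = 8.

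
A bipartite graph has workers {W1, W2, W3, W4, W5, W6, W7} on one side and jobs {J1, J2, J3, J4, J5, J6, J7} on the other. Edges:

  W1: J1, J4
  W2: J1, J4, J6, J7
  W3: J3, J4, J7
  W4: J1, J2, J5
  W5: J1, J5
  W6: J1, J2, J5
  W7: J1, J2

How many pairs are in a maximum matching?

Unit-capacity flow: source→left, listed edges, right→sink; max matching = max flow.
Augmenting path W1→J1 (+1); matched 1.
Augmenting path W2→J4 (+1); matched 2.
Augmenting path W3→J3 (+1); matched 3.
Augmenting path W4→J2 (+1); matched 4.
Augmenting path W5→J5 (+1); matched 5.
Augmenting path W6→J1→W1→J4→W2→J6 (+1); matched 6.
No augmenting path remains; maximum matching = 6.
König certificate: {W1, W2, W3, J1, J2, J5} is a vertex cover of size 6 (every listed pair touches it), so no matching can be larger.

6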